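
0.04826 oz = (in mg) 1368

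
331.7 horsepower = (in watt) 2.473e+05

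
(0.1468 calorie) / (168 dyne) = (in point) 1.036e+06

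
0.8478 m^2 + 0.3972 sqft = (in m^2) 0.8847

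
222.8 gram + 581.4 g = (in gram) 804.2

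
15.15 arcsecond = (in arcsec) 15.15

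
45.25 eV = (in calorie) 1.733e-18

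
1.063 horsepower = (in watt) 792.7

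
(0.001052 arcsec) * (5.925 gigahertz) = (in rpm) 288.6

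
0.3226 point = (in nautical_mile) 6.145e-08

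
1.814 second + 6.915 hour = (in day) 0.2881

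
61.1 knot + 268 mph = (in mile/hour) 338.3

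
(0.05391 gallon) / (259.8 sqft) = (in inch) 0.0003329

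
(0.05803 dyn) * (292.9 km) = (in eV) 1.061e+18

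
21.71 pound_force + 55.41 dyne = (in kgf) 9.848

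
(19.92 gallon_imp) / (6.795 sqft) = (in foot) 0.4706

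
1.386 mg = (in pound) 3.056e-06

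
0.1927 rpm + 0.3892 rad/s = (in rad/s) 0.4094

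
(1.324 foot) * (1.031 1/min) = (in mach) 2.037e-05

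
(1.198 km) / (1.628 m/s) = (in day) 0.008517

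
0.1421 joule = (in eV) 8.869e+17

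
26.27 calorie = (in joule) 109.9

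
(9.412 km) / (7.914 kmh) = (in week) 0.007079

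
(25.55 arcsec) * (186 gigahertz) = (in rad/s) 2.304e+07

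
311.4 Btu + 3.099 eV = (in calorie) 7.852e+04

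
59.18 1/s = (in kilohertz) 0.05918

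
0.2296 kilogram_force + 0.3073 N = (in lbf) 0.5753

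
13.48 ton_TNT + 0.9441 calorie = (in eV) 3.52e+29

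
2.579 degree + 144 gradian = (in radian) 2.307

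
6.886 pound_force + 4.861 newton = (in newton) 35.49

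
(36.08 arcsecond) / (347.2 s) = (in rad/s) 5.038e-07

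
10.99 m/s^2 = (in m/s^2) 10.99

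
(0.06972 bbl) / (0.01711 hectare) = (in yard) 7.085e-05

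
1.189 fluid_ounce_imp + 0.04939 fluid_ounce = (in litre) 0.03524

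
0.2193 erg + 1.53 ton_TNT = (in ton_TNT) 1.53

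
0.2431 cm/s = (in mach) 7.14e-06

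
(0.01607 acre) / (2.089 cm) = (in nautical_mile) 1.681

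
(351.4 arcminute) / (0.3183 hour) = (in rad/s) 8.92e-05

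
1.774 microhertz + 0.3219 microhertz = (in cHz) 0.0002096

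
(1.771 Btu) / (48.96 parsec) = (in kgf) 1.261e-16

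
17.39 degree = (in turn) 0.04831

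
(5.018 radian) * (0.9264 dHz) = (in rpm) 4.439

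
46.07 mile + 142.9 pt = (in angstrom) 7.414e+14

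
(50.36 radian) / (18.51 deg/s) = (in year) 4.943e-06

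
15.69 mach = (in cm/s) 5.342e+05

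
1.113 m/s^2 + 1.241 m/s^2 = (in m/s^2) 2.354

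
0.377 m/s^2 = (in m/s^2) 0.377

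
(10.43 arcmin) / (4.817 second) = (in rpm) 0.006015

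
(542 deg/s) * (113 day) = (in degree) 5.292e+09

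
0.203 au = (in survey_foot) 9.963e+10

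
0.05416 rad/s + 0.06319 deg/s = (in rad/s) 0.05526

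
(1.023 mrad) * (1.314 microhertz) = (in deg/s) 7.702e-08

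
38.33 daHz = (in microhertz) 3.833e+08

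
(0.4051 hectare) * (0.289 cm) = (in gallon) 3093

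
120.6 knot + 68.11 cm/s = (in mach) 0.1842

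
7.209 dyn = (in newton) 7.209e-05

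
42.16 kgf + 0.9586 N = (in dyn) 4.144e+07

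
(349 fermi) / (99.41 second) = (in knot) 6.824e-15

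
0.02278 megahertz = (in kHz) 22.78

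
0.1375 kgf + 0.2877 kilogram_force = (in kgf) 0.4252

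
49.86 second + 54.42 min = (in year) 0.0001051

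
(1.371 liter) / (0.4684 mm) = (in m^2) 2.927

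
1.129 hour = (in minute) 67.74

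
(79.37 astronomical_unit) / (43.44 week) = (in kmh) 1.627e+06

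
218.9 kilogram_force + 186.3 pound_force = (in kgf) 303.4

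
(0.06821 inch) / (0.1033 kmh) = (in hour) 1.677e-05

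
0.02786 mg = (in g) 2.786e-05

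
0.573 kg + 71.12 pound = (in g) 3.283e+04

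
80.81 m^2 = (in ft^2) 869.8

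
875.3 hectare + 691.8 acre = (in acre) 2855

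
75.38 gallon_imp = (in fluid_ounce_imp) 1.206e+04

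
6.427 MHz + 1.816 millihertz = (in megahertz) 6.427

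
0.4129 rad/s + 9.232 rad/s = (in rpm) 92.1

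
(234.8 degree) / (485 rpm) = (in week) 1.334e-07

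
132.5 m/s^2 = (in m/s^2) 132.5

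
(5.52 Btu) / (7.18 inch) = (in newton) 3.193e+04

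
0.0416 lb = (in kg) 0.01887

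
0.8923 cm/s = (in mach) 2.621e-05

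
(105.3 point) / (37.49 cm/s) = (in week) 1.638e-07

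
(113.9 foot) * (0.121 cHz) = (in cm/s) 4.201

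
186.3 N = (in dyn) 1.863e+07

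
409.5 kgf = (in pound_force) 902.8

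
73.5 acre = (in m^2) 2.974e+05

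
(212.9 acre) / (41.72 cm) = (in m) 2.065e+06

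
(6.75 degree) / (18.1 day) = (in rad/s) 7.533e-08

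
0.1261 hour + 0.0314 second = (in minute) 7.567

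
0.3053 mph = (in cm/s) 13.65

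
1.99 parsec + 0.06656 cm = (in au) 4.105e+05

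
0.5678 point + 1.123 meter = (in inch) 44.22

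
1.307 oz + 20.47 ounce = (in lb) 1.361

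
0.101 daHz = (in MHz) 1.01e-06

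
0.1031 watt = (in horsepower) 0.0001383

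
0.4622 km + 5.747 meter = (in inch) 1.842e+04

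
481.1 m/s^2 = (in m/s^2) 481.1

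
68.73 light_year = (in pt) 1.843e+21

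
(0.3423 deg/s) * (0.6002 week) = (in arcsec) 4.473e+08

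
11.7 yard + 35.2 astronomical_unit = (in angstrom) 5.266e+22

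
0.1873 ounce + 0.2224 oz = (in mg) 1.161e+04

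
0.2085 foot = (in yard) 0.0695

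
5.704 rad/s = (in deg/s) 326.8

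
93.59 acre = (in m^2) 3.787e+05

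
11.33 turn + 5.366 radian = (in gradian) 4874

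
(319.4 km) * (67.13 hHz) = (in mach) 6.297e+06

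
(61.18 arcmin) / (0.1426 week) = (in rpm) 1.97e-06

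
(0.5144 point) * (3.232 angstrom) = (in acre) 1.449e-17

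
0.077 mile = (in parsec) 4.016e-15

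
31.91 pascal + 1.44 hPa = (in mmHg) 1.319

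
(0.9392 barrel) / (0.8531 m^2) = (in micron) 1.75e+05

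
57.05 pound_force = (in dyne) 2.538e+07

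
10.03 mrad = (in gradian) 0.6385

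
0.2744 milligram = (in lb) 6.049e-07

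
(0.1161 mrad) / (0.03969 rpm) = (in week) 4.619e-08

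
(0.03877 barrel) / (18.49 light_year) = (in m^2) 3.524e-20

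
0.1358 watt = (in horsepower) 0.0001821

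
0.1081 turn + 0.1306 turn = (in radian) 1.5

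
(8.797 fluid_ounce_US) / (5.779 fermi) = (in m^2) 4.502e+10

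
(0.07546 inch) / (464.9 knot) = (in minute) 1.336e-07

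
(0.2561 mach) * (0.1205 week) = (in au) 4.248e-05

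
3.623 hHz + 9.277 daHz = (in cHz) 4.551e+04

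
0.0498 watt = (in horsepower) 6.678e-05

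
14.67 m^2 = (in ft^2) 157.9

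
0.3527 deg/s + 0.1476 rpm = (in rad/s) 0.02161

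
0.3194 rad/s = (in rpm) 3.05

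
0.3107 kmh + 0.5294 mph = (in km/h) 1.163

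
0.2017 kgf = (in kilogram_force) 0.2017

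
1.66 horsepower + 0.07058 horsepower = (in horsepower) 1.731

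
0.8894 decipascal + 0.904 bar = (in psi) 13.11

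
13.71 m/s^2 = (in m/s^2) 13.71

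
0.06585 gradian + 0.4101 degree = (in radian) 0.008192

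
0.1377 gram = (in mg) 137.7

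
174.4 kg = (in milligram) 1.744e+08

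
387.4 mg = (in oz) 0.01367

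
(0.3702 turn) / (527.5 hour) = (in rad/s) 1.225e-06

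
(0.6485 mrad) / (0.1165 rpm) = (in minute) 0.0008859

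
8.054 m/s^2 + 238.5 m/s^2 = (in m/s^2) 246.6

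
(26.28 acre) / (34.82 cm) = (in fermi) 3.054e+20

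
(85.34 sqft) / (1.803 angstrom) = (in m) 4.397e+10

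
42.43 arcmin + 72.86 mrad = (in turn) 0.01356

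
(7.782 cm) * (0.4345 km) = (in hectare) 0.003381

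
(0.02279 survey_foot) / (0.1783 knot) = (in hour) 2.104e-05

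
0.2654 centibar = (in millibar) 2.654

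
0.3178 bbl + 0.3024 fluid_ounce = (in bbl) 0.3179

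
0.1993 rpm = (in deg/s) 1.196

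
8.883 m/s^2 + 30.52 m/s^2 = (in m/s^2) 39.4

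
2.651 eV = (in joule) 4.247e-19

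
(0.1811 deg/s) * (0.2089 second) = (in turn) 0.0001051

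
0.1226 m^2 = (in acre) 3.03e-05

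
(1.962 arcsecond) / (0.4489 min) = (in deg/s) 2.023e-05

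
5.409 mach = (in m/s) 1842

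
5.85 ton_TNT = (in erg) 2.448e+17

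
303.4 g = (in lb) 0.6689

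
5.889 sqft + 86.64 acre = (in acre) 86.64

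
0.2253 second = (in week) 3.725e-07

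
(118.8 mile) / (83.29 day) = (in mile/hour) 0.05943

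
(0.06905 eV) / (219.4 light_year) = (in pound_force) 1.198e-39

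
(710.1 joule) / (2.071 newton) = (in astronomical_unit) 2.292e-09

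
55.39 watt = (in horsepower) 0.07428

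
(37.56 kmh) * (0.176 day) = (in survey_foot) 5.205e+05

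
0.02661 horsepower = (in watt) 19.84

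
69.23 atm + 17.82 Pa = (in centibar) 7015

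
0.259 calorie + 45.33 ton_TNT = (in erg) 1.897e+18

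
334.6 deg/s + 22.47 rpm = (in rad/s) 8.193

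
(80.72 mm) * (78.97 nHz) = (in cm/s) 6.374e-07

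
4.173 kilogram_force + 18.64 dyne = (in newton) 40.92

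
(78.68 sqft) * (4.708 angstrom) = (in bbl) 2.165e-08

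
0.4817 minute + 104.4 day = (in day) 104.4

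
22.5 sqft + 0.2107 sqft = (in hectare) 0.000211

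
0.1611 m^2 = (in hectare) 1.611e-05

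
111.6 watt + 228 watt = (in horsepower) 0.4554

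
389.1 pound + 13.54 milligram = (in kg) 176.5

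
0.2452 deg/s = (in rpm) 0.04087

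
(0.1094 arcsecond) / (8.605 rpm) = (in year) 1.866e-14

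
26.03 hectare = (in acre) 64.32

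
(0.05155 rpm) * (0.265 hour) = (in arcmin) 1.77e+04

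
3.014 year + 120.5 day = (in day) 1221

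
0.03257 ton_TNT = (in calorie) 3.257e+07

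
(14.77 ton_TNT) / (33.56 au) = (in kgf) 0.001255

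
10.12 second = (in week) 1.673e-05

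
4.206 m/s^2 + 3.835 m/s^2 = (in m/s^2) 8.041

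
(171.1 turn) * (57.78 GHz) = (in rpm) 5.932e+14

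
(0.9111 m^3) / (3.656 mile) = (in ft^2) 0.001667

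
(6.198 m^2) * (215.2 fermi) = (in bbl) 8.389e-12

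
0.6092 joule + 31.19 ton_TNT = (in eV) 8.145e+29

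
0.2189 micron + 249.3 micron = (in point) 0.7073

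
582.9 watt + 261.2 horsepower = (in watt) 1.954e+05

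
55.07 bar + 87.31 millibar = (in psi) 800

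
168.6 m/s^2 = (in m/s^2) 168.6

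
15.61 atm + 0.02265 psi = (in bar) 15.82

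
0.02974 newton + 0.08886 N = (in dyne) 1.186e+04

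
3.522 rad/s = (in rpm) 33.63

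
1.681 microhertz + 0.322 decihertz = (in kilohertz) 3.22e-05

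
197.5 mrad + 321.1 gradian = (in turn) 0.8342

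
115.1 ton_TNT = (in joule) 4.816e+11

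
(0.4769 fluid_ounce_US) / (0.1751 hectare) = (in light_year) 8.514e-25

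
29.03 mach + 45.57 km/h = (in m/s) 9897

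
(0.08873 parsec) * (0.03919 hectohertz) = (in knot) 2.086e+16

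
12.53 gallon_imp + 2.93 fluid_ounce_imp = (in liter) 57.05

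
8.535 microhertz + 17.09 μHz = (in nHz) 2.562e+04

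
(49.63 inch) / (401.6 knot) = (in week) 1.009e-08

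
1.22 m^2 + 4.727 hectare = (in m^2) 4.727e+04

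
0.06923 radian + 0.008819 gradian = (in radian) 0.06937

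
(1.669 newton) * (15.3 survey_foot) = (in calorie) 1.86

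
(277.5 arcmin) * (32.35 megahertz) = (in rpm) 2.494e+07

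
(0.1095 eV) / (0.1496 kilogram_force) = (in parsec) 3.875e-37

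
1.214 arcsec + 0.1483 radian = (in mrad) 148.3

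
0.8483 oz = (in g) 24.05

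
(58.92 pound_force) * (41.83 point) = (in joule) 3.868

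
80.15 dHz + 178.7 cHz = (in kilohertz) 0.009802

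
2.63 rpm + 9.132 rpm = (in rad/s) 1.232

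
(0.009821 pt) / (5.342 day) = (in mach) 2.205e-14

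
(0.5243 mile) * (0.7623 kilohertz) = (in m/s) 6.432e+05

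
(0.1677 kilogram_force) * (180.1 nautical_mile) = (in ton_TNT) 0.0001311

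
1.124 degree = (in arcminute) 67.44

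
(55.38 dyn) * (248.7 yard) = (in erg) 1.259e+06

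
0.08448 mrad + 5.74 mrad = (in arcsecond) 1201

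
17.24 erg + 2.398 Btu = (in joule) 2530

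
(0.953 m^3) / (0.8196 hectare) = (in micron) 116.3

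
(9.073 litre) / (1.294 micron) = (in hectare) 0.7012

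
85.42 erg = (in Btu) 8.096e-09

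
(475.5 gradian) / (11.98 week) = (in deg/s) 5.906e-05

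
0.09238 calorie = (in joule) 0.3865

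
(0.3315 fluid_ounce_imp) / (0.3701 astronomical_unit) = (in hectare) 1.701e-20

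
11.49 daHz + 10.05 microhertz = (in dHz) 1149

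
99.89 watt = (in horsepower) 0.134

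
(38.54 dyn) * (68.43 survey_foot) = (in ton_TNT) 1.921e-12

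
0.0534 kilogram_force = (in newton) 0.5237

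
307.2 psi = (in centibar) 2118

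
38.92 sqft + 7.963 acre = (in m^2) 3.223e+04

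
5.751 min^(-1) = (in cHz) 9.585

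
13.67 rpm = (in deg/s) 82.02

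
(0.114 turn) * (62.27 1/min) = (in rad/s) 0.7434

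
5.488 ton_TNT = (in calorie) 5.488e+09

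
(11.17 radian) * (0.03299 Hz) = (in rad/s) 0.3685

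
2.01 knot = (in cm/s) 103.4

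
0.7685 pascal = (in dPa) 7.685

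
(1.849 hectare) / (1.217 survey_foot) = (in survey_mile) 30.97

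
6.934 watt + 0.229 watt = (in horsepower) 0.009606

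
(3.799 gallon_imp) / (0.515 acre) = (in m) 8.287e-06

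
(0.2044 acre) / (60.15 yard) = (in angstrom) 1.504e+11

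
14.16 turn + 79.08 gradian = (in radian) 90.21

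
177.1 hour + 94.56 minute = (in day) 7.445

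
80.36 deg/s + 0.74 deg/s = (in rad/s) 1.415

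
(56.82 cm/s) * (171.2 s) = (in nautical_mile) 0.05252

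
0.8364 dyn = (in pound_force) 1.88e-06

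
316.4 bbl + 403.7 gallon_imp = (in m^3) 52.14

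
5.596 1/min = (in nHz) 9.327e+07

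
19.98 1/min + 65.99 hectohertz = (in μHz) 6.599e+09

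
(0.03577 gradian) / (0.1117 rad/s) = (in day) 5.822e-08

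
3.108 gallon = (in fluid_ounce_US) 397.8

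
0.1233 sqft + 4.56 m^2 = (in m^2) 4.571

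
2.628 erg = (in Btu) 2.491e-10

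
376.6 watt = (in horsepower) 0.505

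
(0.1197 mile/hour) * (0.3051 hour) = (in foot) 192.8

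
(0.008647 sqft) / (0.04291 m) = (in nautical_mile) 1.011e-05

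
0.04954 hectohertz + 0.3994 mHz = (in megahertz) 4.954e-06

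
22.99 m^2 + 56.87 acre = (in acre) 56.88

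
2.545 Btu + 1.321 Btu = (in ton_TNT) 9.749e-07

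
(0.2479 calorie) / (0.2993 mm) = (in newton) 3465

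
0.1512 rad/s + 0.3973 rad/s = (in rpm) 5.238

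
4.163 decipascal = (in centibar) 0.0004163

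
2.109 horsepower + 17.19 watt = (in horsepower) 2.132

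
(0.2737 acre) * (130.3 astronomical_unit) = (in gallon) 5.704e+18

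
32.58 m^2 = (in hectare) 0.003258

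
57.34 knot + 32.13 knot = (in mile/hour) 103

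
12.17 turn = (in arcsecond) 1.577e+07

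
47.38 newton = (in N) 47.38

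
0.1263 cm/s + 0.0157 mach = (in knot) 10.39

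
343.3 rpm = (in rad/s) 35.95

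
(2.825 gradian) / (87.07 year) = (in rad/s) 1.616e-11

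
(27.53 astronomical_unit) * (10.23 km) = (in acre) 1.041e+13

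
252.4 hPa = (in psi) 3.661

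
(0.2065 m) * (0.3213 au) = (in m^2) 9.926e+09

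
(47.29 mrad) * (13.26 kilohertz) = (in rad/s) 627.1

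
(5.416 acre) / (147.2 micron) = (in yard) 1.628e+08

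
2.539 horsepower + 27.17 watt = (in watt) 1921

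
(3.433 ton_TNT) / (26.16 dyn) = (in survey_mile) 3.412e+10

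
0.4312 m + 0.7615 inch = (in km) 0.0004505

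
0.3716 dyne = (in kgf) 3.789e-07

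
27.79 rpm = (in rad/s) 2.91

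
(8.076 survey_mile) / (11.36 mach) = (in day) 3.889e-05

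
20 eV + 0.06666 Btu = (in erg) 7.033e+08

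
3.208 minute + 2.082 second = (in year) 6.17e-06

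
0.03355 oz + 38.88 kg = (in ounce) 1371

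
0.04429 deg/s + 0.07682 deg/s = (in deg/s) 0.1211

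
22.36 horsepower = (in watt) 1.667e+04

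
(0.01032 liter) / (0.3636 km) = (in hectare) 2.838e-12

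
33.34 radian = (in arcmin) 1.146e+05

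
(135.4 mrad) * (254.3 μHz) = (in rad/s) 3.443e-05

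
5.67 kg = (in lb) 12.5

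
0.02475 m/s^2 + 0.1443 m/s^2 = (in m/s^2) 0.1691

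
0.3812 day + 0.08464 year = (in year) 0.08568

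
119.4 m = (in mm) 1.194e+05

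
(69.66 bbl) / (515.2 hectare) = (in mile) 1.336e-09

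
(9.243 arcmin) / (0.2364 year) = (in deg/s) 2.066e-08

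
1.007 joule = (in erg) 1.007e+07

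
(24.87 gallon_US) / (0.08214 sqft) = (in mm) 1.234e+04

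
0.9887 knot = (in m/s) 0.5086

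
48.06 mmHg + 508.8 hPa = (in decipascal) 5.729e+05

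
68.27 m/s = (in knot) 132.7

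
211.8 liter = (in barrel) 1.332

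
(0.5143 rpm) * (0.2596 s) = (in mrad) 13.98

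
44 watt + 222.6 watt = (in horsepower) 0.3575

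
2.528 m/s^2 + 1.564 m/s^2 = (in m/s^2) 4.092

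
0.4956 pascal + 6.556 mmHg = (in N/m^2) 874.6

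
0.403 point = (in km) 1.422e-07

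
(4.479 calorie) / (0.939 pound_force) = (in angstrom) 4.487e+10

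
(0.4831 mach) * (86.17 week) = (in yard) 9.375e+09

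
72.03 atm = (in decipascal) 7.298e+07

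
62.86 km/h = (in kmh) 62.86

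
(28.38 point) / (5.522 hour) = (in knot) 9.79e-07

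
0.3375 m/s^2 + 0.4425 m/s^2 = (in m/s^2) 0.78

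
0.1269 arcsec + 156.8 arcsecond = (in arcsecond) 156.9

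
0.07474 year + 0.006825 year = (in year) 0.08157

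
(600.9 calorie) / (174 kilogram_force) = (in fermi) 1.473e+15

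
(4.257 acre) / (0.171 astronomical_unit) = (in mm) 0.0006734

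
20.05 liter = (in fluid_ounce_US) 678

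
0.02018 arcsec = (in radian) 9.784e-08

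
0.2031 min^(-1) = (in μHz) 3385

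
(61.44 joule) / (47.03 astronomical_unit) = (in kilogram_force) 8.905e-13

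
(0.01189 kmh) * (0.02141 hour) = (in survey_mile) 0.0001582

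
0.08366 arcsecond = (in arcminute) 0.001394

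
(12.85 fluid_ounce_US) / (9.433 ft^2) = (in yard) 0.0004742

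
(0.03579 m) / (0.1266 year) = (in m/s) 8.964e-09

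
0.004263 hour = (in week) 2.538e-05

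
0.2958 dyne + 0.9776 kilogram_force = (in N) 9.587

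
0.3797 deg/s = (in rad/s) 0.006627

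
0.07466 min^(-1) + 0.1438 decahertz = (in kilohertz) 0.001439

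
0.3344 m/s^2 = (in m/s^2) 0.3344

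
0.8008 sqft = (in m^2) 0.0744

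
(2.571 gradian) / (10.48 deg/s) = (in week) 3.651e-07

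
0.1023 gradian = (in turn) 0.0002558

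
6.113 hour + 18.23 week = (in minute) 1.841e+05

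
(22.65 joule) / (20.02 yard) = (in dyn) 1.237e+05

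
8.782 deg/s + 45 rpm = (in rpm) 46.46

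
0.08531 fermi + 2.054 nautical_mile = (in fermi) 3.804e+18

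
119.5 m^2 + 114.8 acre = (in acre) 114.8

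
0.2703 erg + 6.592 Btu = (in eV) 4.341e+22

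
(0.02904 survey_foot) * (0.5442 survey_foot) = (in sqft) 0.0158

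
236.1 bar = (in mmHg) 1.771e+05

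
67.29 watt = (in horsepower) 0.09024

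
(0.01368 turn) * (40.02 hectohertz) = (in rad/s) 344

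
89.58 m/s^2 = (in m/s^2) 89.58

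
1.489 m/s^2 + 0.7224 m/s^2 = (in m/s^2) 2.211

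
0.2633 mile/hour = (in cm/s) 11.77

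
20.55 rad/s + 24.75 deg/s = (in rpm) 200.4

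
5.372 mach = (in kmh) 6585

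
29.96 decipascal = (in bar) 2.996e-05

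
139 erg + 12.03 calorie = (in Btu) 0.04771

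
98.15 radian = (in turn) 15.62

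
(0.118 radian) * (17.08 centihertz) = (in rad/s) 0.02015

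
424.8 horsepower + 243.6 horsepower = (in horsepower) 668.4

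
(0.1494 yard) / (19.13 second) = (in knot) 0.01388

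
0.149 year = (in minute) 7.831e+04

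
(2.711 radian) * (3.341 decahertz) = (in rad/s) 90.57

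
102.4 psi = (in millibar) 7060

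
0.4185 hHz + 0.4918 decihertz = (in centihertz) 4190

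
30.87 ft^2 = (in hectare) 0.0002868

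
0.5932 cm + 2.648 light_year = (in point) 7.101e+19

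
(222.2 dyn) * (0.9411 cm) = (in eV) 1.305e+14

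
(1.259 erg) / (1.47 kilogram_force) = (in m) 8.733e-09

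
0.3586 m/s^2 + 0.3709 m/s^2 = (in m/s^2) 0.7295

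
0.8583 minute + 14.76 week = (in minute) 1.488e+05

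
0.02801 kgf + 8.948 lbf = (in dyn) 4.008e+06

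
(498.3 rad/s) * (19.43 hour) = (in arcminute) 1.198e+11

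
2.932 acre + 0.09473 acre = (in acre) 3.027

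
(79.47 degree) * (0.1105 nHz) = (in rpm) 1.464e-09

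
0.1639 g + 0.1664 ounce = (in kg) 0.004881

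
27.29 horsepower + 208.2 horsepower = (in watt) 1.756e+05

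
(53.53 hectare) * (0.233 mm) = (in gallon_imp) 2.744e+04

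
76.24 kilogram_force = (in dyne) 7.477e+07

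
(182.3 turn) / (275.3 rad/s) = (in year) 1.319e-07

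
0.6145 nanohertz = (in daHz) 6.145e-11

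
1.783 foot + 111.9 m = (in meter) 112.4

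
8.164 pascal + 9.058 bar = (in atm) 8.94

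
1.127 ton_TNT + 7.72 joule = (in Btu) 4.469e+06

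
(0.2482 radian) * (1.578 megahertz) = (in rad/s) 3.917e+05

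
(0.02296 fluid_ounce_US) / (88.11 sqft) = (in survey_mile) 5.154e-11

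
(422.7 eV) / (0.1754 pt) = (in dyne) 1.094e-07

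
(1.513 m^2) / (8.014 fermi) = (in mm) 1.888e+17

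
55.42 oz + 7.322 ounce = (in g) 1779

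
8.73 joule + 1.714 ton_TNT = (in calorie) 1.714e+09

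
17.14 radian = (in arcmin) 5.892e+04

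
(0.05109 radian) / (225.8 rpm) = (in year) 6.851e-11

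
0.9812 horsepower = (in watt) 731.7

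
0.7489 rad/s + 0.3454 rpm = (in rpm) 7.497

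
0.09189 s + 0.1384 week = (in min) 1395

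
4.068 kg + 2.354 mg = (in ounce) 143.5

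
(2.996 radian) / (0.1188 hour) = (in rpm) 0.0669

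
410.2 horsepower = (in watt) 3.059e+05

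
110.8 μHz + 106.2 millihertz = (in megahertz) 1.063e-07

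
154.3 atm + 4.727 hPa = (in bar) 156.3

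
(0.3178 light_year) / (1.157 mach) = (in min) 1.272e+11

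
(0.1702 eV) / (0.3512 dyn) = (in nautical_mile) 4.193e-18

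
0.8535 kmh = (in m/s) 0.2371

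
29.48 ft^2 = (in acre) 0.0006768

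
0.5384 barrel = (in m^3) 0.0856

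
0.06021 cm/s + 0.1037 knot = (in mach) 0.0001584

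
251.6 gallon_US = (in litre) 952.4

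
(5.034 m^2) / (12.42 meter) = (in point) 1149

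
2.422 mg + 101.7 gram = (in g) 101.7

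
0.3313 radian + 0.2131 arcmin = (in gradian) 21.1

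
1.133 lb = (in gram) 513.9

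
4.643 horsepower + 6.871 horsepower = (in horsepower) 11.51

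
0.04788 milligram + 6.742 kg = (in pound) 14.86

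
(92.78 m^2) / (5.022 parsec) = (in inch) 2.357e-14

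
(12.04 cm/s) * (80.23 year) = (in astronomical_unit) 0.002036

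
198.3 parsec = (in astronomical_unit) 4.09e+07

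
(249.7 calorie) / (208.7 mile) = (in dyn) 311.1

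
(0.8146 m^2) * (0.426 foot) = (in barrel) 0.6653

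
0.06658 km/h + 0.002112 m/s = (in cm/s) 2.061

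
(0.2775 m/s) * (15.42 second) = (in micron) 4.279e+06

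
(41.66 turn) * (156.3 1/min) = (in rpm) 6511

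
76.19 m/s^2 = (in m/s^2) 76.19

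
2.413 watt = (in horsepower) 0.003236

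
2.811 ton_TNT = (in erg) 1.176e+17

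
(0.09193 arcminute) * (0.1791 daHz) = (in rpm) 0.0004574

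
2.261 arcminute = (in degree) 0.03768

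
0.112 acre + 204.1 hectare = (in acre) 504.5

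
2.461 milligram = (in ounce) 8.681e-05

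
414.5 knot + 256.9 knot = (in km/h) 1243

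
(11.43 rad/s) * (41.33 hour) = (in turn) 2.707e+05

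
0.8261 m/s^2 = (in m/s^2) 0.8261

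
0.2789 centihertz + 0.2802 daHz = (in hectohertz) 0.02805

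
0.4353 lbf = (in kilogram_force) 0.1974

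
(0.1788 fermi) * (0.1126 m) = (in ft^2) 2.167e-16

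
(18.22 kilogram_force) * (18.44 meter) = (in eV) 2.056e+22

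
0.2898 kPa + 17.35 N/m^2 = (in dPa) 3072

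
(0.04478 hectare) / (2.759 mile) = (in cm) 10.09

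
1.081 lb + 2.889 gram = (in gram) 493.2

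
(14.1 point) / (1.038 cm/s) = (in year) 1.52e-08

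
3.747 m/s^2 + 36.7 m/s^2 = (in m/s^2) 40.45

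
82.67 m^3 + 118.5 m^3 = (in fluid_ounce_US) 6.802e+06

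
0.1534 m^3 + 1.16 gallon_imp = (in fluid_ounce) 5365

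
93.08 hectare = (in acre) 230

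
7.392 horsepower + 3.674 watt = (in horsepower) 7.397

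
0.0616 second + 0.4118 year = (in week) 21.47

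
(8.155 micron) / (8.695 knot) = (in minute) 3.039e-08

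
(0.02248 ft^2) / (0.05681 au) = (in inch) 9.675e-12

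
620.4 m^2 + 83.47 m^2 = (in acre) 0.1739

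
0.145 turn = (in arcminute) 3132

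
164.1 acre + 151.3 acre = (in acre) 315.4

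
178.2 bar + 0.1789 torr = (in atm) 175.9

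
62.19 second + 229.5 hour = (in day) 9.563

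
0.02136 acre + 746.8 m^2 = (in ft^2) 8969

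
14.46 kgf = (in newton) 141.8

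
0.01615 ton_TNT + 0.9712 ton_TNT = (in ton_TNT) 0.9873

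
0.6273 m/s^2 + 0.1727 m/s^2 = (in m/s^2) 0.8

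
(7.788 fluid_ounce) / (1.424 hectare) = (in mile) 1.005e-11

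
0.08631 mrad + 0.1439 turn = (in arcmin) 3109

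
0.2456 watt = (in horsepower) 0.0003294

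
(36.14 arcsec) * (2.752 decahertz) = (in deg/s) 0.2763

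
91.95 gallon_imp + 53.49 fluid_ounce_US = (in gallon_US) 110.8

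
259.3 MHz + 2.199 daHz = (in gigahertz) 0.2593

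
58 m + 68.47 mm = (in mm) 5.807e+04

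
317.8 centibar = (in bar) 3.178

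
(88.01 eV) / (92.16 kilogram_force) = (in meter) 1.56e-20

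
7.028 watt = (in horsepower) 0.009425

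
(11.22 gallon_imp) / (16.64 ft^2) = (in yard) 0.03608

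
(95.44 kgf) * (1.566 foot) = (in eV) 2.788e+21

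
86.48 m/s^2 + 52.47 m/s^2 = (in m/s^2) 138.9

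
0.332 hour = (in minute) 19.92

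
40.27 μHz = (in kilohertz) 4.027e-08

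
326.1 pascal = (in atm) 0.003218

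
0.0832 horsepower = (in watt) 62.04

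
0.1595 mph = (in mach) 0.0002094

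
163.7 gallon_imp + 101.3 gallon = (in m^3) 1.128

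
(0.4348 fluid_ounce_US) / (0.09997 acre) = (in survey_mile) 1.975e-11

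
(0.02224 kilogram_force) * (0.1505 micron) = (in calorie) 7.845e-09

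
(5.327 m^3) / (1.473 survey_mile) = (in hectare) 2.247e-07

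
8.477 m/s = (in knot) 16.48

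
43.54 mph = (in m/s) 19.46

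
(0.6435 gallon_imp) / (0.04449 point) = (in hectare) 0.01864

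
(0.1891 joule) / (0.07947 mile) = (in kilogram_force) 0.0001508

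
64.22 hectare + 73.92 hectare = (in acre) 341.4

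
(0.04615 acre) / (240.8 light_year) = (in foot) 2.69e-16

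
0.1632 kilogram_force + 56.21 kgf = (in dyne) 5.528e+07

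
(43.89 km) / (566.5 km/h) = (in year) 8.844e-06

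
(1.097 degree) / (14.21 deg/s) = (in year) 2.448e-09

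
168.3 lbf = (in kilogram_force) 76.34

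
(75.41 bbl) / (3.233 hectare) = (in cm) 0.03708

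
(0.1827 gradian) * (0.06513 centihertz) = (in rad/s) 1.869e-06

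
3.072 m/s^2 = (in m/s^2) 3.072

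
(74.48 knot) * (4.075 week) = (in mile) 5.868e+04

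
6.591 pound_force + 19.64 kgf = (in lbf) 49.89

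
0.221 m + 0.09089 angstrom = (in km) 0.000221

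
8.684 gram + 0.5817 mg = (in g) 8.685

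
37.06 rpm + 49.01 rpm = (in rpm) 86.07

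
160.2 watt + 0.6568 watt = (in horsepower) 0.2157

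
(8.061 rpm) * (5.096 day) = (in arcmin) 1.278e+09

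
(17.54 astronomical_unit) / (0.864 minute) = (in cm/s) 5.062e+12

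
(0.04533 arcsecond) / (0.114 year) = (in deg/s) 3.502e-12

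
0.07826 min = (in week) 7.764e-06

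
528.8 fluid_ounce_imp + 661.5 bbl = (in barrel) 661.6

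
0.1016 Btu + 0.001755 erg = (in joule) 107.2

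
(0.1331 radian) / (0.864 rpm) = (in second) 1.471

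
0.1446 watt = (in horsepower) 0.0001939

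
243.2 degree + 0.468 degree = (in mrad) 4253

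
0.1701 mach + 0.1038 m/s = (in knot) 112.8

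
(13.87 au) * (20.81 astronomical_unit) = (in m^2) 6.46e+24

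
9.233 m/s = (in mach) 0.02712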